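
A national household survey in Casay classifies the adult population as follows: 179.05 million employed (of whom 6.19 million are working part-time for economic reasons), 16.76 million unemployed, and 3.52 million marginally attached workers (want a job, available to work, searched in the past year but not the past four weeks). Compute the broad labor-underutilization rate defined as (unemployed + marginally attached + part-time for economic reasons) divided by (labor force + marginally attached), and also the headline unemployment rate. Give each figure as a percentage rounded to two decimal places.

Broad underutilization rate ≈ 13.28%; headline unemployment rate ≈ 8.56%.

Labor force = 179.05 + 16.76 = 195.81 million.
Numerator = 16.76 + 3.52 + 6.19 = 26.47 million.
Denominator = 195.81 + 3.52 = 199.33 million.
Broad rate = 26.47 / 199.33 = 13.28%.
Headline unemployment rate = 16.76 / 195.81 = 8.56%.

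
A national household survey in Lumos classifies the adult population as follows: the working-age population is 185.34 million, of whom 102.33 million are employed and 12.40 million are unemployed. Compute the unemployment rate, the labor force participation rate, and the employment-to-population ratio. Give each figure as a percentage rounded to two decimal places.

Labor force = employed + unemployed = 102.33 + 12.40 = 114.73 million.
Unemployment rate = 12.40 / 114.73 = 10.81%.
Labor force participation rate = 114.73 / 185.34 = 61.90%.
Employment-population ratio = 102.33 / 185.34 = 55.21%.

Unemployment rate ≈ 10.81%; labor force participation rate ≈ 61.90%; employment-population ratio ≈ 55.21%.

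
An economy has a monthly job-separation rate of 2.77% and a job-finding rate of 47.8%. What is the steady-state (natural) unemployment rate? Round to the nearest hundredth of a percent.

Steady-state unemployment rate ≈ 5.48%.

At steady state the flows balance: s·E = f·U, so U/(E+U) = s/(s+f).
u* = 2.77 / (2.77 + 47.8) = 2.77 / 50.57 = 5.48%.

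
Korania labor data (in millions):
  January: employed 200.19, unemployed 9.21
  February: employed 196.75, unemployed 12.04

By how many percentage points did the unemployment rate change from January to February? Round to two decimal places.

January: labor force = 200.19 + 9.21 = 209.40; u = 9.21/209.40 = 4.40%.
February: labor force = 196.75 + 12.04 = 208.79; u = 12.04/208.79 = 5.77%.
Change = 5.77% − 4.40% = +1.37 pp.

The unemployment rate changed by +1.37 percentage points.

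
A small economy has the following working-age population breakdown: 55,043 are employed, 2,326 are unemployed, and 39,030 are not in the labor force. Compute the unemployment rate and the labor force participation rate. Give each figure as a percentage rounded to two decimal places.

Unemployment rate ≈ 4.05%; labor force participation rate ≈ 59.51%.

Labor force = employed + unemployed = 55,043 + 2,326 = 57,369.
Working-age population = 57,369 + 39,030 = 96,399.
Unemployment rate = 2,326 / 57,369 = 4.05%.
Labor force participation rate = 57,369 / 96,399 = 59.51%.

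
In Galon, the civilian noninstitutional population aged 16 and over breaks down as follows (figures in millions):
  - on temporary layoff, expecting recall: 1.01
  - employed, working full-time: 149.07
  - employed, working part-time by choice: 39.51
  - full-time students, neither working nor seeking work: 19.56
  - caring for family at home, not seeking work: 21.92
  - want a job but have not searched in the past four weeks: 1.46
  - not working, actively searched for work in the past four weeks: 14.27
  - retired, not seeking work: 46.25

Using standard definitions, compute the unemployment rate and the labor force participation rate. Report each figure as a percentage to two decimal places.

Unemployment rate ≈ 7.50%; labor force participation rate ≈ 69.56%.

Employed = 149.07 + 39.51 = 188.58 million.
Unemployed = 1.01 + 14.27 = 15.28 million (jobless and actively searching, or on temporary layoff).
Labor force = 188.58 + 15.28 = 203.86 million.
Not in labor force = 19.56 + 21.92 + 1.46 + 46.25 = 89.19 million (those not working and not actively searching are outside the labor force — including those who want a job but have given up searching).
Civilian working-age population = 203.86 + 89.19 = 293.05 million.
Unemployment rate = 15.28 / 203.86 = 7.50%.
Labor force participation rate = 203.86 / 293.05 = 69.56%.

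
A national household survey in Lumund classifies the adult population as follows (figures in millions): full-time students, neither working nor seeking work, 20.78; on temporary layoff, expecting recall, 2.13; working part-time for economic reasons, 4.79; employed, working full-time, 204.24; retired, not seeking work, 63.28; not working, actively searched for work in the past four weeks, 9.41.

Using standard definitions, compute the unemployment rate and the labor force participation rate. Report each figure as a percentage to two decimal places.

Unemployment rate ≈ 5.23%; labor force participation rate ≈ 72.41%.

Employed = 4.79 + 204.24 = 209.03 million (anyone who worked, including part-time for economic reasons, counts as employed).
Unemployed = 2.13 + 9.41 = 11.54 million (jobless and actively searching, or on temporary layoff).
Labor force = 209.03 + 11.54 = 220.57 million.
Not in labor force = 20.78 + 63.28 = 84.06 million (those not working and not actively searching are outside the labor force).
Civilian working-age population = 220.57 + 84.06 = 304.63 million.
Unemployment rate = 11.54 / 220.57 = 5.23%.
Labor force participation rate = 220.57 / 304.63 = 72.41%.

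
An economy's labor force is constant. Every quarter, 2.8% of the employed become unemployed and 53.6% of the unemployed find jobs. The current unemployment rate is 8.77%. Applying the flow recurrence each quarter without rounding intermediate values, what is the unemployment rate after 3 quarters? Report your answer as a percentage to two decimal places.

With a fixed labor force, u_{t+1} = u_t + s·(1−u_t) − f·u_t = u_t·(1−s−f) + s.
Here 1−s−f = 0.436 and s = 0.028.
u_1 = 0.087700 × 0.436 + 0.028 = 0.066237.
u_2 = 0.066237 × 0.436 + 0.028 = 0.056879.
u_3 = 0.056879 × 0.436 + 0.028 = 0.052799.

Unemployment rate after three quarters ≈ 5.28%.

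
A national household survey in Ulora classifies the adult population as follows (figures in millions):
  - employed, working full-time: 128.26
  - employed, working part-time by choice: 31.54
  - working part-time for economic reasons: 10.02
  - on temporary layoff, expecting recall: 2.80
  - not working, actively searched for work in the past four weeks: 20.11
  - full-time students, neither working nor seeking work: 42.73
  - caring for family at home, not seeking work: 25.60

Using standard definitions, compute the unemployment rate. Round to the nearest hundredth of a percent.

Employed = 128.26 + 31.54 + 10.02 = 169.82 million (anyone who worked, including part-time for economic reasons, counts as employed).
Unemployed = 2.80 + 20.11 = 22.91 million (jobless and actively searching, or on temporary layoff).
Labor force = 169.82 + 22.91 = 192.73 million.
Unemployment rate = 22.91 / 192.73 = 11.89%.

Unemployment rate ≈ 11.89%.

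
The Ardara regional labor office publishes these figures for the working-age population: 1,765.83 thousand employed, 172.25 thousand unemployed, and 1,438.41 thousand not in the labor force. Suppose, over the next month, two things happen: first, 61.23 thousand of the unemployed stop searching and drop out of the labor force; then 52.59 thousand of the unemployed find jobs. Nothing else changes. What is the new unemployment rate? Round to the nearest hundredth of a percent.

Initially, labor force = 1,765.83 + 172.25 = 1,938.08 thousand, so u = 172.25/1,938.08 = 8.89%.
After the first change, unemployed and labor force both fall by 61.23 → E = 1,765.83, U = 111.02, labor force = 1,876.85 thousand.
After the second change, unemployed falls and employed rises by 52.59; labor force unchanged → E = 1,818.42, U = 58.43, labor force = 1,876.85 thousand.
New unemployment rate = 58.43 / 1,876.85 = 3.11%.

New unemployment rate ≈ 3.11%.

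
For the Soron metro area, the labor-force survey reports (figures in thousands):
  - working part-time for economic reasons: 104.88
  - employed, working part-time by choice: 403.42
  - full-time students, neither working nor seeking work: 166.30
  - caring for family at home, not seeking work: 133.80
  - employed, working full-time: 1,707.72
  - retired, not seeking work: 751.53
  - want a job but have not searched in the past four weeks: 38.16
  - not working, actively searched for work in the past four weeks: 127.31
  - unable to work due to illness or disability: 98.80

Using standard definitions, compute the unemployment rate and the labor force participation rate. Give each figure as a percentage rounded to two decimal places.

Unemployment rate ≈ 5.43%; labor force participation rate ≈ 66.35%.

Employed = 104.88 + 403.42 + 1,707.72 = 2,216.02 thousand (anyone who worked, including part-time for economic reasons, counts as employed).
Unemployed = 127.31 thousand.
Labor force = 2,216.02 + 127.31 = 2,343.33 thousand.
Not in labor force = 166.30 + 133.80 + 751.53 + 38.16 + 98.80 = 1,188.59 thousand (those not working and not actively searching are outside the labor force — including those who want a job but have given up searching).
Civilian working-age population = 2,343.33 + 1,188.59 = 3,531.92 thousand.
Unemployment rate = 127.31 / 2,343.33 = 5.43%.
Labor force participation rate = 2,343.33 / 3,531.92 = 66.35%.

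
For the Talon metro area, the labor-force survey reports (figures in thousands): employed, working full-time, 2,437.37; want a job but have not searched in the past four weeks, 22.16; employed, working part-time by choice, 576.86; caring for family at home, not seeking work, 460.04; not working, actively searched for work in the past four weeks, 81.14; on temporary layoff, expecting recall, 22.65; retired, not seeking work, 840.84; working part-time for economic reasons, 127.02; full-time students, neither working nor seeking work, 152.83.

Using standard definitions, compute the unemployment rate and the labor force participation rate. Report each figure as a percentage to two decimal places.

Unemployment rate ≈ 3.20%; labor force participation rate ≈ 68.74%.

Employed = 2,437.37 + 576.86 + 127.02 = 3,141.25 thousand (anyone who worked, including part-time for economic reasons, counts as employed).
Unemployed = 81.14 + 22.65 = 103.79 thousand (jobless and actively searching, or on temporary layoff).
Labor force = 3,141.25 + 103.79 = 3,245.04 thousand.
Not in labor force = 22.16 + 460.04 + 840.84 + 152.83 = 1,475.87 thousand (those not working and not actively searching are outside the labor force — including those who want a job but have given up searching).
Civilian working-age population = 3,245.04 + 1,475.87 = 4,720.91 thousand.
Unemployment rate = 103.79 / 3,245.04 = 3.20%.
Labor force participation rate = 3,245.04 / 4,720.91 = 68.74%.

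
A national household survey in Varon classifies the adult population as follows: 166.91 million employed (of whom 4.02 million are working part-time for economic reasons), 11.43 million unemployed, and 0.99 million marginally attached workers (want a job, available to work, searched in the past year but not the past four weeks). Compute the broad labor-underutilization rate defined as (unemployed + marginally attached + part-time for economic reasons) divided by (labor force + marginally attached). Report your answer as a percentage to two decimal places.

Labor force = 166.91 + 11.43 = 178.34 million.
Numerator = 11.43 + 0.99 + 4.02 = 16.44 million.
Denominator = 178.34 + 0.99 = 179.33 million.
Broad rate = 16.44 / 179.33 = 9.17%.

Broad underutilization rate ≈ 9.17%.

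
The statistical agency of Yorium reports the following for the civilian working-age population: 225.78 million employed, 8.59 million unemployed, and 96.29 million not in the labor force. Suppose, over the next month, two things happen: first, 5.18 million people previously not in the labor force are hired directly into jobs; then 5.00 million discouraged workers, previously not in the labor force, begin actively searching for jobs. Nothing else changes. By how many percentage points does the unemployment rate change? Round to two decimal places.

Initially, labor force = 225.78 + 8.59 = 234.37 million, so u = 8.59/234.37 = 3.67%.
After the first change, employed and labor force both rise by 5.18; unemployed unchanged → E = 230.96, U = 8.59, labor force = 239.55 million.
After the second change, unemployed and labor force both rise by 5.00 → E = 230.96, U = 13.59, labor force = 244.55 million.
New unemployment rate = 13.59 / 244.55 = 5.56%.
Change = 5.56% − 3.67% = +1.89 percentage points.

The unemployment rate changes by +1.89 percentage points.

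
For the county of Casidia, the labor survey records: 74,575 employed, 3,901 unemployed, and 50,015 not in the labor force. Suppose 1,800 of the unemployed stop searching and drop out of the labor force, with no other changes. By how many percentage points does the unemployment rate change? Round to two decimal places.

The unemployment rate changes by −2.23 percentage points.

Initially, labor force = 74,575 + 3,901 = 78,476, so u = 3,901/78,476 = 4.97%.
After the change, unemployed and labor force both fall by 1,800 → E = 74,575, U = 2,101, labor force = 76,676.
New unemployment rate = 2,101 / 76,676 = 2.74%.
Change = 2.74% − 4.97% = −2.23 percentage points.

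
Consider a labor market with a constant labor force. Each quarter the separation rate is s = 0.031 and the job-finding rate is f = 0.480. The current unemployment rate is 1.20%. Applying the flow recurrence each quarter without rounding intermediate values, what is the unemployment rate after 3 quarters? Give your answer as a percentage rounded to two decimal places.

With a fixed labor force, u_{t+1} = u_t + s·(1−u_t) − f·u_t = u_t·(1−s−f) + s.
Here 1−s−f = 0.489 and s = 0.031.
u_1 = 0.012000 × 0.489 + 0.031 = 0.036868.
u_2 = 0.036868 × 0.489 + 0.031 = 0.049028.
u_3 = 0.049028 × 0.489 + 0.031 = 0.054975.

Unemployment rate after three quarters ≈ 5.50%.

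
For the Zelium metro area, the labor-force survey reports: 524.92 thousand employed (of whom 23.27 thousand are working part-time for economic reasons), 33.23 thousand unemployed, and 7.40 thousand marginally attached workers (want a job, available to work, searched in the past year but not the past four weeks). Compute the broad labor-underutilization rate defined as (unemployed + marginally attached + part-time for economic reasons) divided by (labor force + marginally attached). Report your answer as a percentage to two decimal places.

Broad underutilization rate ≈ 11.30%.

Labor force = 524.92 + 33.23 = 558.15 thousand.
Numerator = 33.23 + 7.40 + 23.27 = 63.90 thousand.
Denominator = 558.15 + 7.40 = 565.55 thousand.
Broad rate = 63.90 / 565.55 = 11.30%.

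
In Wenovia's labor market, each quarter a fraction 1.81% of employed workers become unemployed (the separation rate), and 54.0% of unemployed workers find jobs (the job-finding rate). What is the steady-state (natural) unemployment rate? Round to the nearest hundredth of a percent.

At steady state the flows balance: s·E = f·U, so U/(E+U) = s/(s+f).
u* = 1.81 / (1.81 + 54.0) = 1.81 / 55.81 = 3.24%.

Steady-state unemployment rate ≈ 3.24%.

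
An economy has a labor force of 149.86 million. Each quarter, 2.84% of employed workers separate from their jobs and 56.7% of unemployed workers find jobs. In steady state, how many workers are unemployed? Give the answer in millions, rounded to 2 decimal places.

Steady-state unemployment rate u* = s/(s+f) = 2.84/(2.84+56.7) = 0.047699.
Unemployed = u* × labor force = 0.047699 × 149.86 ≈ 7.15 million.

About 7.15 million are unemployed in steady state.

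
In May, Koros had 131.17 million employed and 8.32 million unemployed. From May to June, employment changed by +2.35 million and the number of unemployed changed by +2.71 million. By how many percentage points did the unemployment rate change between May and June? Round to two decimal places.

May: labor force = 131.17 + 8.32 = 139.49; u = 8.32/139.49 = 5.96%.
June: labor force = 133.52 + 11.03 = 144.55; u = 11.03/144.55 = 7.63%.
Change = 7.63% − 5.96% = +1.67 pp.

The unemployment rate changed by +1.67 percentage points.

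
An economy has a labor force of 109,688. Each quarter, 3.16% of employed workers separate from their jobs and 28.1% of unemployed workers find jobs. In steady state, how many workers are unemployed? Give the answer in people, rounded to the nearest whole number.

About 11,088 are unemployed in steady state.

Steady-state unemployment rate u* = s/(s+f) = 3.16/(3.16+28.1) = 0.101088.
Unemployed = u* × labor force = 0.101088 × 109,688 ≈ 11,088.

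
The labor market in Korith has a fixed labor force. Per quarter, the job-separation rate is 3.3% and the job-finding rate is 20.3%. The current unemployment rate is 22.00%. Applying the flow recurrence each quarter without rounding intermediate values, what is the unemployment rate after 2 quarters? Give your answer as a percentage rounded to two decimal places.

Unemployment rate after two quarters ≈ 18.66%.

With a fixed labor force, u_{t+1} = u_t + s·(1−u_t) − f·u_t = u_t·(1−s−f) + s.
Here 1−s−f = 0.764 and s = 0.033.
u_1 = 0.220000 × 0.764 + 0.033 = 0.201080.
u_2 = 0.201080 × 0.764 + 0.033 = 0.186625.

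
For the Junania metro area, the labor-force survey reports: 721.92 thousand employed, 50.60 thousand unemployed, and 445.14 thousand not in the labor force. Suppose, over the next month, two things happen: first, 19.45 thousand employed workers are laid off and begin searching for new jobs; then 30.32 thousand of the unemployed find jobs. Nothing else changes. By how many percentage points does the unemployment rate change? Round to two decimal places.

The unemployment rate changes by −1.41 percentage points.

Initially, labor force = 721.92 + 50.60 = 772.52 thousand, so u = 50.60/772.52 = 6.55%.
After the first change, employed falls and unemployed rises by 19.45; labor force unchanged → E = 702.47, U = 70.05, labor force = 772.52 thousand.
After the second change, unemployed falls and employed rises by 30.32; labor force unchanged → E = 732.79, U = 39.73, labor force = 772.52 thousand.
New unemployment rate = 39.73 / 772.52 = 5.14%.
Change = 5.14% − 6.55% = −1.41 percentage points.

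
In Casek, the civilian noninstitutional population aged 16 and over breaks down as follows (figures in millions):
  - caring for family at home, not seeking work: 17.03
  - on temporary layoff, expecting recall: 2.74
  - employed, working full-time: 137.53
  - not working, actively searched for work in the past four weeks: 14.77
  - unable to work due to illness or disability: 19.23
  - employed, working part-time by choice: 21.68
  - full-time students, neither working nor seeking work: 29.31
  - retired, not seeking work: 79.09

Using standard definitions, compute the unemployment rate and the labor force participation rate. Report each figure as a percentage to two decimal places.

Employed = 137.53 + 21.68 = 159.21 million.
Unemployed = 2.74 + 14.77 = 17.51 million (jobless and actively searching, or on temporary layoff).
Labor force = 159.21 + 17.51 = 176.72 million.
Not in labor force = 17.03 + 19.23 + 29.31 + 79.09 = 144.66 million (those not working and not actively searching are outside the labor force).
Civilian working-age population = 176.72 + 144.66 = 321.38 million.
Unemployment rate = 17.51 / 176.72 = 9.91%.
Labor force participation rate = 176.72 / 321.38 = 54.99%.

Unemployment rate ≈ 9.91%; labor force participation rate ≈ 54.99%.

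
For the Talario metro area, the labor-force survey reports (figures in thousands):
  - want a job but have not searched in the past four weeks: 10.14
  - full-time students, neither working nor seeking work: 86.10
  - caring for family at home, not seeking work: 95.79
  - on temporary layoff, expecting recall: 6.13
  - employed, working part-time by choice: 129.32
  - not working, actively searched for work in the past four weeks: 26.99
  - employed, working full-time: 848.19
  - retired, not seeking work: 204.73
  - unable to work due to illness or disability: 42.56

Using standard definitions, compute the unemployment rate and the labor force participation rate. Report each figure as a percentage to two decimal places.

Unemployment rate ≈ 3.28%; labor force participation rate ≈ 69.70%.

Employed = 129.32 + 848.19 = 977.51 thousand.
Unemployed = 6.13 + 26.99 = 33.12 thousand (jobless and actively searching, or on temporary layoff).
Labor force = 977.51 + 33.12 = 1,010.63 thousand.
Not in labor force = 10.14 + 86.10 + 95.79 + 204.73 + 42.56 = 439.32 thousand (those not working and not actively searching are outside the labor force — including those who want a job but have given up searching).
Civilian working-age population = 1,010.63 + 439.32 = 1,449.95 thousand.
Unemployment rate = 33.12 / 1,010.63 = 3.28%.
Labor force participation rate = 1,010.63 / 1,449.95 = 69.70%.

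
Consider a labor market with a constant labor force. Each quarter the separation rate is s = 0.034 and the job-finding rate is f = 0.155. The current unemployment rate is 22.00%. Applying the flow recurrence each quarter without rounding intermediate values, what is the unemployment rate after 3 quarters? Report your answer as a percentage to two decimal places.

Unemployment rate after three quarters ≈ 20.13%.

With a fixed labor force, u_{t+1} = u_t + s·(1−u_t) − f·u_t = u_t·(1−s−f) + s.
Here 1−s−f = 0.811 and s = 0.034.
u_1 = 0.220000 × 0.811 + 0.034 = 0.212420.
u_2 = 0.212420 × 0.811 + 0.034 = 0.206273.
u_3 = 0.206273 × 0.811 + 0.034 = 0.201287.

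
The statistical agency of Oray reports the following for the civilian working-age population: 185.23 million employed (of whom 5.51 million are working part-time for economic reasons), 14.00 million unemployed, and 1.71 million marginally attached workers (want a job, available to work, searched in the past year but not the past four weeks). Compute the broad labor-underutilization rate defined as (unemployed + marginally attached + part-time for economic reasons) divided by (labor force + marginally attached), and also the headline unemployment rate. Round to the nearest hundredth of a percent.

Labor force = 185.23 + 14.00 = 199.23 million.
Numerator = 14.00 + 1.71 + 5.51 = 21.22 million.
Denominator = 199.23 + 1.71 = 200.94 million.
Broad rate = 21.22 / 200.94 = 10.56%.
Headline unemployment rate = 14.00 / 199.23 = 7.03%.

Broad underutilization rate ≈ 10.56%; headline unemployment rate ≈ 7.03%.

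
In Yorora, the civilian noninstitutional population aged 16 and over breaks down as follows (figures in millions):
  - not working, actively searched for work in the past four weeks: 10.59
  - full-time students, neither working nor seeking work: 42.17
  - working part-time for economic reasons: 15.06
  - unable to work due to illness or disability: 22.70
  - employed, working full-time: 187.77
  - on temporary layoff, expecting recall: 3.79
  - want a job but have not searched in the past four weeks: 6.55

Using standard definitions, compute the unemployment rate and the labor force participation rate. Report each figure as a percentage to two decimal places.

Unemployment rate ≈ 6.62%; labor force participation rate ≈ 75.26%.

Employed = 15.06 + 187.77 = 202.83 million (anyone who worked, including part-time for economic reasons, counts as employed).
Unemployed = 10.59 + 3.79 = 14.38 million (jobless and actively searching, or on temporary layoff).
Labor force = 202.83 + 14.38 = 217.21 million.
Not in labor force = 42.17 + 22.70 + 6.55 = 71.42 million (those not working and not actively searching are outside the labor force — including those who want a job but have given up searching).
Civilian working-age population = 217.21 + 71.42 = 288.63 million.
Unemployment rate = 14.38 / 217.21 = 6.62%.
Labor force participation rate = 217.21 / 288.63 = 75.26%.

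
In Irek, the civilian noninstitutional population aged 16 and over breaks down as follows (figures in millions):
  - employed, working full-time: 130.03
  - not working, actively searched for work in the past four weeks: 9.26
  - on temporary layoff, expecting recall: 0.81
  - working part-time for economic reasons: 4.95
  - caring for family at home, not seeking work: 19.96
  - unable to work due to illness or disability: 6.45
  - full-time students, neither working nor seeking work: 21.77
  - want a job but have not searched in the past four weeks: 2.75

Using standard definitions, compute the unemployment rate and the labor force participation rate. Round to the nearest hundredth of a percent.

Employed = 130.03 + 4.95 = 134.98 million (anyone who worked, including part-time for economic reasons, counts as employed).
Unemployed = 9.26 + 0.81 = 10.07 million (jobless and actively searching, or on temporary layoff).
Labor force = 134.98 + 10.07 = 145.05 million.
Not in labor force = 19.96 + 6.45 + 21.77 + 2.75 = 50.93 million (those not working and not actively searching are outside the labor force — including those who want a job but have given up searching).
Civilian working-age population = 145.05 + 50.93 = 195.98 million.
Unemployment rate = 10.07 / 145.05 = 6.94%.
Labor force participation rate = 145.05 / 195.98 = 74.01%.

Unemployment rate ≈ 6.94%; labor force participation rate ≈ 74.01%.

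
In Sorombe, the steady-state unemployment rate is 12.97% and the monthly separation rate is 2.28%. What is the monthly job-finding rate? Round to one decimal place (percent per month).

From u* = s/(s+f): f = s·(1−u)/u.
f = 2.28 × (1 − 0.1297) / 0.1297 = 1.9843 / 0.1297 ≈ 15.3% per month.

Job-finding rate ≈ 15.3% per month.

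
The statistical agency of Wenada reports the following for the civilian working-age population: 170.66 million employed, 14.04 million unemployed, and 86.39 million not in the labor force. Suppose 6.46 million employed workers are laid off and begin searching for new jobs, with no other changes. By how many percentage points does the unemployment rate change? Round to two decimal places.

Initially, labor force = 170.66 + 14.04 = 184.70 million, so u = 14.04/184.70 = 7.60%.
After the change, employed falls and unemployed rises by 6.46; labor force unchanged → E = 164.20, U = 20.50, labor force = 184.70 million.
New unemployment rate = 20.50 / 184.70 = 11.10%.
Change = 11.10% − 7.60% = +3.50 percentage points.

The unemployment rate changes by +3.50 percentage points.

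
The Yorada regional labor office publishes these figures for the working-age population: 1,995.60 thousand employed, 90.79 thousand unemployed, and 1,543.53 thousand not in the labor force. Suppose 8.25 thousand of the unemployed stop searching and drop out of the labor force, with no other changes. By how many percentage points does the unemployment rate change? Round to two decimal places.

Initially, labor force = 1,995.60 + 90.79 = 2,086.39 thousand, so u = 90.79/2,086.39 = 4.35%.
After the change, unemployed and labor force both fall by 8.25 → E = 1,995.60, U = 82.54, labor force = 2,078.14 thousand.
New unemployment rate = 82.54 / 2,078.14 = 3.97%.
Change = 3.97% − 4.35% = −0.38 percentage points.

The unemployment rate changes by −0.38 percentage points.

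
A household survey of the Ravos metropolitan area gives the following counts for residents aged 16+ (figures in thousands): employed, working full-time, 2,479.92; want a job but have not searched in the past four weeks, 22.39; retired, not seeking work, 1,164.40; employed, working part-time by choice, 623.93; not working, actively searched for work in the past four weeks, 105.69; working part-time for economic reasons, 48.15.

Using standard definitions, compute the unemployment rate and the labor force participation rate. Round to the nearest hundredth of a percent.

Employed = 2,479.92 + 623.93 + 48.15 = 3,152.00 thousand (anyone who worked, including part-time for economic reasons, counts as employed).
Unemployed = 105.69 thousand.
Labor force = 3,152.00 + 105.69 = 3,257.69 thousand.
Not in labor force = 22.39 + 1,164.40 = 1,186.79 thousand (those not working and not actively searching are outside the labor force — including those who want a job but have given up searching).
Civilian working-age population = 3,257.69 + 1,186.79 = 4,444.48 thousand.
Unemployment rate = 105.69 / 3,257.69 = 3.24%.
Labor force participation rate = 3,257.69 / 4,444.48 = 73.30%.

Unemployment rate ≈ 3.24%; labor force participation rate ≈ 73.30%.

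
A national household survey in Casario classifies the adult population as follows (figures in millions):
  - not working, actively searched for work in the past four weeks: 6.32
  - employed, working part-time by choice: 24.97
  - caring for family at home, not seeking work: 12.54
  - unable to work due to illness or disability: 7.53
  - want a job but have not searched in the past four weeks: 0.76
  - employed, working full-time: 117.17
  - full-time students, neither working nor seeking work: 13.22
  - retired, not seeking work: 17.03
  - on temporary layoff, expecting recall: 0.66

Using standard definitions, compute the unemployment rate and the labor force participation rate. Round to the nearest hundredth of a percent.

Employed = 24.97 + 117.17 = 142.14 million.
Unemployed = 6.32 + 0.66 = 6.98 million (jobless and actively searching, or on temporary layoff).
Labor force = 142.14 + 6.98 = 149.12 million.
Not in labor force = 12.54 + 7.53 + 0.76 + 13.22 + 17.03 = 51.08 million (those not working and not actively searching are outside the labor force — including those who want a job but have given up searching).
Civilian working-age population = 149.12 + 51.08 = 200.20 million.
Unemployment rate = 6.98 / 149.12 = 4.68%.
Labor force participation rate = 149.12 / 200.20 = 74.49%.

Unemployment rate ≈ 4.68%; labor force participation rate ≈ 74.49%.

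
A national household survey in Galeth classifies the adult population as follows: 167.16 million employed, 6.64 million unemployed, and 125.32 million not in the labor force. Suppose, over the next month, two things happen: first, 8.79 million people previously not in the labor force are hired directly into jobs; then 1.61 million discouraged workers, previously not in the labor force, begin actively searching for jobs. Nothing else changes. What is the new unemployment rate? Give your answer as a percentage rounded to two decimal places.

Initially, labor force = 167.16 + 6.64 = 173.80 million, so u = 6.64/173.80 = 3.82%.
After the first change, employed and labor force both rise by 8.79; unemployed unchanged → E = 175.95, U = 6.64, labor force = 182.59 million.
After the second change, unemployed and labor force both rise by 1.61 → E = 175.95, U = 8.25, labor force = 184.20 million.
New unemployment rate = 8.25 / 184.20 = 4.48%.

New unemployment rate ≈ 4.48%.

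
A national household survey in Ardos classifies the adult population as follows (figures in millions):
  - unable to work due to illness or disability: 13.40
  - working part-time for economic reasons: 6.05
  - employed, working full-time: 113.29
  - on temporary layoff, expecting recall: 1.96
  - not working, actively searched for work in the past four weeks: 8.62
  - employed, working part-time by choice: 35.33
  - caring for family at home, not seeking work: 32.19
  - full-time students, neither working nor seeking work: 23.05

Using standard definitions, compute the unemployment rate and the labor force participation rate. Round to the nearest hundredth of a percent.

Employed = 6.05 + 113.29 + 35.33 = 154.67 million (anyone who worked, including part-time for economic reasons, counts as employed).
Unemployed = 1.96 + 8.62 = 10.58 million (jobless and actively searching, or on temporary layoff).
Labor force = 154.67 + 10.58 = 165.25 million.
Not in labor force = 13.40 + 32.19 + 23.05 = 68.64 million (those not working and not actively searching are outside the labor force).
Civilian working-age population = 165.25 + 68.64 = 233.89 million.
Unemployment rate = 10.58 / 165.25 = 6.40%.
Labor force participation rate = 165.25 / 233.89 = 70.65%.

Unemployment rate ≈ 6.40%; labor force participation rate ≈ 70.65%.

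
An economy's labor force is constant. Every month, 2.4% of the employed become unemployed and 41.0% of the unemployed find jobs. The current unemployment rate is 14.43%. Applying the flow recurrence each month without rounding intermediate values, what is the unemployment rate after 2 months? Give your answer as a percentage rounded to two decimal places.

Unemployment rate after two months ≈ 8.38%.

With a fixed labor force, u_{t+1} = u_t + s·(1−u_t) − f·u_t = u_t·(1−s−f) + s.
Here 1−s−f = 0.566 and s = 0.024.
u_1 = 0.144300 × 0.566 + 0.024 = 0.105674.
u_2 = 0.105674 × 0.566 + 0.024 = 0.083811.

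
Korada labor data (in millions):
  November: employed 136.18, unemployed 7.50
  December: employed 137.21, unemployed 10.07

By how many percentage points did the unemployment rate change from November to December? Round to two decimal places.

November: labor force = 136.18 + 7.50 = 143.68; u = 7.50/143.68 = 5.22%.
December: labor force = 137.21 + 10.07 = 147.28; u = 10.07/147.28 = 6.84%.
Change = 6.84% − 5.22% = +1.62 pp.

The unemployment rate changed by +1.62 percentage points.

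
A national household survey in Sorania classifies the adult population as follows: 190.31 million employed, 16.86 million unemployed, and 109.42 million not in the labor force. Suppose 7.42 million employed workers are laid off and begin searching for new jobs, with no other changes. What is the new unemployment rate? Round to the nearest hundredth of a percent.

New unemployment rate ≈ 11.72%.

Initially, labor force = 190.31 + 16.86 = 207.17 million, so u = 16.86/207.17 = 8.14%.
After the change, employed falls and unemployed rises by 7.42; labor force unchanged → E = 182.89, U = 24.28, labor force = 207.17 million.
New unemployment rate = 24.28 / 207.17 = 11.72%.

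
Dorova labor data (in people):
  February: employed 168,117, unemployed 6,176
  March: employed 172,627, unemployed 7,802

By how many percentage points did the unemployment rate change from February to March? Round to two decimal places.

February: labor force = 168,117 + 6,176 = 174,293; u = 6,176/174,293 = 3.54%.
March: labor force = 172,627 + 7,802 = 180,429; u = 7,802/180,429 = 4.32%.
Change = 4.32% − 3.54% = +0.78 pp.

The unemployment rate changed by +0.78 percentage points.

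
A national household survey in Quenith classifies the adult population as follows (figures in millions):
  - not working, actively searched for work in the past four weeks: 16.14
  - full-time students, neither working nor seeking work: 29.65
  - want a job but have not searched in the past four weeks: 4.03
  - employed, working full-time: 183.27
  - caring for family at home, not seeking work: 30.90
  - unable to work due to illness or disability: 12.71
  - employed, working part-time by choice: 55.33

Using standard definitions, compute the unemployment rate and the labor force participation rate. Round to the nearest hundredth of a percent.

Employed = 183.27 + 55.33 = 238.60 million.
Unemployed = 16.14 million.
Labor force = 238.60 + 16.14 = 254.74 million.
Not in labor force = 29.65 + 4.03 + 30.90 + 12.71 = 77.29 million (those not working and not actively searching are outside the labor force — including those who want a job but have given up searching).
Civilian working-age population = 254.74 + 77.29 = 332.03 million.
Unemployment rate = 16.14 / 254.74 = 6.34%.
Labor force participation rate = 254.74 / 332.03 = 76.72%.

Unemployment rate ≈ 6.34%; labor force participation rate ≈ 76.72%.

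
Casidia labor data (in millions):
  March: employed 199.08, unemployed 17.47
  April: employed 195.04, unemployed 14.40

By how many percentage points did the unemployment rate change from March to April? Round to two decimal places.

The unemployment rate changed by −1.19 percentage points.

March: labor force = 199.08 + 17.47 = 216.55; u = 17.47/216.55 = 8.07%.
April: labor force = 195.04 + 14.40 = 209.44; u = 14.40/209.44 = 6.88%.
Change = 6.88% − 8.07% = −1.19 pp.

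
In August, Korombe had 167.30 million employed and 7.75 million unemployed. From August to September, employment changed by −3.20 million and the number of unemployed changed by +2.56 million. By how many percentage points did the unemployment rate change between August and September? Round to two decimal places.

The unemployment rate changed by +1.48 percentage points.

August: labor force = 167.30 + 7.75 = 175.05; u = 7.75/175.05 = 4.43%.
September: labor force = 164.10 + 10.31 = 174.41; u = 10.31/174.41 = 5.91%.
Change = 5.91% − 4.43% = +1.48 pp.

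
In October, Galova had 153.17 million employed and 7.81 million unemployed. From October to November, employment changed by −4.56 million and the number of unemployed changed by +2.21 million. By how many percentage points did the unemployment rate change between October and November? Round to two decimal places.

The unemployment rate changed by +1.47 percentage points.

October: labor force = 153.17 + 7.81 = 160.98; u = 7.81/160.98 = 4.85%.
November: labor force = 148.61 + 10.02 = 158.63; u = 10.02/158.63 = 6.32%.
Change = 6.32% − 4.85% = +1.47 pp.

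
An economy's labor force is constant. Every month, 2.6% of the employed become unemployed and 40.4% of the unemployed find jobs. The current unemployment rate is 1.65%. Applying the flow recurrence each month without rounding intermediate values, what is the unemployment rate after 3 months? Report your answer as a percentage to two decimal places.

Unemployment rate after three months ≈ 5.23%.

With a fixed labor force, u_{t+1} = u_t + s·(1−u_t) − f·u_t = u_t·(1−s−f) + s.
Here 1−s−f = 0.570 and s = 0.026.
u_1 = 0.016500 × 0.570 + 0.026 = 0.035405.
u_2 = 0.035405 × 0.570 + 0.026 = 0.046181.
u_3 = 0.046181 × 0.570 + 0.026 = 0.052323.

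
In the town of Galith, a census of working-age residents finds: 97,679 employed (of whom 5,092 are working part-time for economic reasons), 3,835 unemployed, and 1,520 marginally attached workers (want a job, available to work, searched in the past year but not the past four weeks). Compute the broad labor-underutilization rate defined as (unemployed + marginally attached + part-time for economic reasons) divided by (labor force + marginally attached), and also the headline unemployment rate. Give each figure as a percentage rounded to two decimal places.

Labor force = 97,679 + 3,835 = 101,514.
Numerator = 3,835 + 1,520 + 5,092 = 10,447.
Denominator = 101,514 + 1,520 = 103,034.
Broad rate = 10,447 / 103,034 = 10.14%.
Headline unemployment rate = 3,835 / 101,514 = 3.78%.

Broad underutilization rate ≈ 10.14%; headline unemployment rate ≈ 3.78%.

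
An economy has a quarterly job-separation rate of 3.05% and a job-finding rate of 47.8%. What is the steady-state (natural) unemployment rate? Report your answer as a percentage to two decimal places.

Steady-state unemployment rate ≈ 6.00%.

At steady state the flows balance: s·E = f·U, so U/(E+U) = s/(s+f).
u* = 3.05 / (3.05 + 47.8) = 3.05 / 50.85 = 6.00%.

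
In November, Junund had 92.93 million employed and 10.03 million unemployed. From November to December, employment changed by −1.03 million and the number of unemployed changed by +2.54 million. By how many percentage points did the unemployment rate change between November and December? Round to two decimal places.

November: labor force = 92.93 + 10.03 = 102.96; u = 10.03/102.96 = 9.74%.
December: labor force = 91.90 + 12.57 = 104.47; u = 12.57/104.47 = 12.03%.
Change = 12.03% − 9.74% = +2.29 pp.

The unemployment rate changed by +2.29 percentage points.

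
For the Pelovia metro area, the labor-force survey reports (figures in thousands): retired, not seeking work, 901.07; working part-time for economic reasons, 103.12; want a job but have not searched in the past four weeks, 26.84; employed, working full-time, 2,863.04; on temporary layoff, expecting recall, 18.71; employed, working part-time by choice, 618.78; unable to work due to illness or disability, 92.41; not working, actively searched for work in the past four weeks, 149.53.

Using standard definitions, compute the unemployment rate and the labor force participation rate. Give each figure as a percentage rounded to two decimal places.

Employed = 103.12 + 2,863.04 + 618.78 = 3,584.94 thousand (anyone who worked, including part-time for economic reasons, counts as employed).
Unemployed = 18.71 + 149.53 = 168.24 thousand (jobless and actively searching, or on temporary layoff).
Labor force = 3,584.94 + 168.24 = 3,753.18 thousand.
Not in labor force = 901.07 + 26.84 + 92.41 = 1,020.32 thousand (those not working and not actively searching are outside the labor force — including those who want a job but have given up searching).
Civilian working-age population = 3,753.18 + 1,020.32 = 4,773.50 thousand.
Unemployment rate = 168.24 / 3,753.18 = 4.48%.
Labor force participation rate = 3,753.18 / 4,773.50 = 78.63%.

Unemployment rate ≈ 4.48%; labor force participation rate ≈ 78.63%.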